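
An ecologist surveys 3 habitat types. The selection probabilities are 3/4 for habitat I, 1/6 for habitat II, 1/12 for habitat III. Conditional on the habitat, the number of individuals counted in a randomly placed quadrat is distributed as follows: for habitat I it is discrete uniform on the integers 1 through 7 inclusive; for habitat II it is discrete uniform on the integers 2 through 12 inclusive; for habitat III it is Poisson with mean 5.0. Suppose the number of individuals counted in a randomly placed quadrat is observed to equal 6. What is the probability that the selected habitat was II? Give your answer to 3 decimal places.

0.113

Likelihoods P(X=6 | ·): I: 0.142857; II: 0.0909091; III: 0.146223.
Posterior ∝ prior × likelihood. Numerator for II: 0.166667·0.0909091 = 0.0151515.
Normalizing constant: 0.75·0.142857 + 0.166667·0.0909091 + 0.0833333·0.146223 = 0.13448.
P(II | observation) = 0.0151515 / 0.13448 = 0.112668.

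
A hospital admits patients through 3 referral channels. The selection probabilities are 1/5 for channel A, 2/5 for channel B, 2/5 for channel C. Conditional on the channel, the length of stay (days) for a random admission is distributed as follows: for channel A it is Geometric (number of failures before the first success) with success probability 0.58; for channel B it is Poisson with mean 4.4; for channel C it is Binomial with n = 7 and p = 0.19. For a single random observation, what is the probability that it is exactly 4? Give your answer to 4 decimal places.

Conditional on each channel, P(X = 4): A: 0.0180478; B: 0.191736; C: 0.0242403.
By total probability, P(X = 4) = 0.2·0.0180478 + 0.4·0.191736 + 0.4·0.0242403 = 0.0900001.

0.0900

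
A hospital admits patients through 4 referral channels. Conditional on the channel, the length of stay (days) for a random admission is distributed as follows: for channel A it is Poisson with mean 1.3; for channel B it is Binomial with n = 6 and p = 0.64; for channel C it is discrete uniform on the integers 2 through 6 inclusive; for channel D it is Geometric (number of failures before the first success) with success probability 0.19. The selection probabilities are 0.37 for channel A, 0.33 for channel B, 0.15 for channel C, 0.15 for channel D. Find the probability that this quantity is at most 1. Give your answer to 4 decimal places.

Conditional on each channel, P(X ≤ 1): A: 0.626823; B: 0.0253958; C: 0; D: 0.3439.
By total probability, P(X ≤ 1) = 0.37·0.626823 + 0.33·0.0253958 + 0.15·0 + 0.15·0.3439 = 0.29189.

0.2919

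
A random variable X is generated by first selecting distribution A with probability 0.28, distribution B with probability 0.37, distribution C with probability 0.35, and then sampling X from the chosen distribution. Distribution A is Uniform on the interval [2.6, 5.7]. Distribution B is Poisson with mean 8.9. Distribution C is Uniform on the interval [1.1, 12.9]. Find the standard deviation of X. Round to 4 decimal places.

3.3436

Per component, A: μ=4.15, E[X²]=18.0233; B: μ=8.9, E[X²]=88.11; C: μ=7, E[X²]=60.6033.
E[X] = 0.28·4.15 + 0.37·8.9 + 0.35·7 = 6.905.
E[X²] = 0.28·18.0233 + 0.37·88.11 + 0.35·60.6033 = 58.8584.
Var(X) = E[X²] − (E[X])² = 58.8584 − 47.679 = 11.1794.
SD(X) = √11.1794 = 3.34356.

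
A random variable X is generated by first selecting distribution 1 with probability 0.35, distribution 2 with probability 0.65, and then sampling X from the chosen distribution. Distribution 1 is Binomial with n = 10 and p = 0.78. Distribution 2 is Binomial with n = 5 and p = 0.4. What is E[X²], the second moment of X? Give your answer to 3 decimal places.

For each component E[X²] = Var + (mean)², giving 1: 62.556; 2: 5.2.
Overall E[X²] = 0.35·62.556 + 0.65·5.2 = 25.2746.

25.275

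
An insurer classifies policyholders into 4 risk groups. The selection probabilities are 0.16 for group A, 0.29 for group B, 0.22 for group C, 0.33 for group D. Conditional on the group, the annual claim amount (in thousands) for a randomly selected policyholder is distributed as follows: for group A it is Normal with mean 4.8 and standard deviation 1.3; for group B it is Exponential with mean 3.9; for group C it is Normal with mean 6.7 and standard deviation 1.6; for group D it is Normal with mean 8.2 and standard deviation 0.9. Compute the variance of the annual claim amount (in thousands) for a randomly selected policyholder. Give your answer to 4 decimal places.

Per component, A: μ=4.8, E[X²]=24.73; B: μ=3.9, E[X²]=30.42; C: μ=6.7, E[X²]=47.45; D: μ=8.2, E[X²]=68.05.
E[X] = 0.16·4.8 + 0.29·3.9 + 0.22·6.7 + 0.33·8.2 = 6.079.
E[X²] = 0.16·24.73 + 0.29·30.42 + 0.22·47.45 + 0.33·68.05 = 45.6741.
Var(X) = E[X²] − (E[X])² = 45.6741 − 36.9542 = 8.71986.

8.7199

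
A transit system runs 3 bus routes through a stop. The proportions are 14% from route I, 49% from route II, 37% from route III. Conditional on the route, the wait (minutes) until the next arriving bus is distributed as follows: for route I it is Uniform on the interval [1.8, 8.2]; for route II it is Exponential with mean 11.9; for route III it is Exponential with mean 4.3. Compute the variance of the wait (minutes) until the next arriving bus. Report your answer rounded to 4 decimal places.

90.4714

Per component, I: μ=5, E[X²]=28.4133; II: μ=11.9, E[X²]=283.22; III: μ=4.3, E[X²]=36.98.
E[X] = 0.14·5 + 0.49·11.9 + 0.37·4.3 = 8.122.
E[X²] = 0.14·28.4133 + 0.49·283.22 + 0.37·36.98 = 156.438.
Var(X) = E[X²] − (E[X])² = 156.438 − 65.9669 = 90.4714.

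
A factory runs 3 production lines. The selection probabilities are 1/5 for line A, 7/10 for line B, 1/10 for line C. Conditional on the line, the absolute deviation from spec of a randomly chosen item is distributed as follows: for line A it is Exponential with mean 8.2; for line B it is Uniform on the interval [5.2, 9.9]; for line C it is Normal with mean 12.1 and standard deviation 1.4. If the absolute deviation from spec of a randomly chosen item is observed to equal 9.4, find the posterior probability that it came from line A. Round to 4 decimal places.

Likelihoods f(9.4 | ·): A: 0.0387558; B: 0.212766; C: 0.0443739.
Posterior ∝ prior × likelihood. Numerator for A: 0.2·0.0387558 = 0.00775115.
Normalizing constant: 0.2·0.0387558 + 0.7·0.212766 + 0.1·0.0443739 = 0.161125.
P(A | observation) = 0.00775115 / 0.161125 = 0.0481066.

0.0481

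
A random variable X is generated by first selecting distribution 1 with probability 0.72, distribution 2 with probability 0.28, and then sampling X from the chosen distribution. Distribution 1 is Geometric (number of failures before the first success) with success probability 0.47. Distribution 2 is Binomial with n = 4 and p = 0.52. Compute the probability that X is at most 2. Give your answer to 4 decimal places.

0.7967

Conditional on each component, P(X ≤ 2): 1: 0.851123; 2: 0.656916.
By total probability, P(X ≤ 2) = 0.72·0.851123 + 0.28·0.656916 = 0.796745.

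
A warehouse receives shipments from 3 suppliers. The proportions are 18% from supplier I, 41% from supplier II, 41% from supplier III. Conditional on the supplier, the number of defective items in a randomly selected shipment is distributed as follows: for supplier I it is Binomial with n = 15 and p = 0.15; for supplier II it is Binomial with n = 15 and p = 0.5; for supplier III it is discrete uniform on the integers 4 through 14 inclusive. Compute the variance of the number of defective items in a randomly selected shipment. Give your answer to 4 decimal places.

11.7566

Per component, I: μ=2.25, E[X²]=6.975; II: μ=7.5, E[X²]=60; III: μ=9, E[X²]=91.
E[X] = 0.18·2.25 + 0.41·7.5 + 0.41·9 = 7.17.
E[X²] = 0.18·6.975 + 0.41·60 + 0.41·91 = 63.1655.
Var(X) = E[X²] − (E[X])² = 63.1655 − 51.4089 = 11.7566.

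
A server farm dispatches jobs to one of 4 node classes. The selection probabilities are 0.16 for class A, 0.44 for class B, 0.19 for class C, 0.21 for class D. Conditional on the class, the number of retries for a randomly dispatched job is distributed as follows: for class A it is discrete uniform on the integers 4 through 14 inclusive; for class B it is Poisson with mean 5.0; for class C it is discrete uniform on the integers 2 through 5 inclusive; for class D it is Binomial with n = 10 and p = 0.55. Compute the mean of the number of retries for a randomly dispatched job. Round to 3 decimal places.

5.460

Component means — A: 9; B: 5; C: 3.5; D: 5.5.
E[X] = 0.16·9 + 0.44·5 + 0.19·3.5 + 0.21·5.5 = 5.46.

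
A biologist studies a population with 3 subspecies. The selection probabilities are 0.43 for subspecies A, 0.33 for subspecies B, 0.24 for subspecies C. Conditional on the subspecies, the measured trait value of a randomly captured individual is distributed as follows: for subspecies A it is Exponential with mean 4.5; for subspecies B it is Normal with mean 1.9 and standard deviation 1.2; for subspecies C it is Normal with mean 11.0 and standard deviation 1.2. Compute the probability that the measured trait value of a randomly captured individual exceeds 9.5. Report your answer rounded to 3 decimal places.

0.267

Conditional on each subspecies, P(X > 9.5): A: 0.121103; B: 1.1996e-10; C: 0.89435.
By total probability, P(X > 9.5) = 0.43·0.121103 + 0.33·1.1996e-10 + 0.24·0.89435 = 0.266718.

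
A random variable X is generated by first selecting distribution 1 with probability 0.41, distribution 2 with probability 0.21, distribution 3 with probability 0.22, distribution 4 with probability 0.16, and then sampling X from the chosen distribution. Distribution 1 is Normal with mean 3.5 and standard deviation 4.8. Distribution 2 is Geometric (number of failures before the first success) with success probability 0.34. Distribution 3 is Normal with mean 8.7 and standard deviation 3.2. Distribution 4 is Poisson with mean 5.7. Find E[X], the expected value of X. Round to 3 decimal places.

Component means — 1: 3.5; 2: 1.94118; 3: 8.7; 4: 5.7.
E[X] = 0.41·3.5 + 0.21·1.94118 + 0.22·8.7 + 0.16·5.7 = 4.66865.

4.669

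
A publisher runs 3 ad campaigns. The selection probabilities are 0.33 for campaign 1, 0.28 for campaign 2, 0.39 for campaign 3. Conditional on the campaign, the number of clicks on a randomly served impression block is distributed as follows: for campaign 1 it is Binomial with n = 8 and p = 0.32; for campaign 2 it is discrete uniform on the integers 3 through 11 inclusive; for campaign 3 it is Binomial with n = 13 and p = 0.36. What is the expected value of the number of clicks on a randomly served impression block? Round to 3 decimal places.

Component means — 1: 2.56; 2: 7; 3: 4.68.
E[X] = 0.33·2.56 + 0.28·7 + 0.39·4.68 = 4.63.

4.630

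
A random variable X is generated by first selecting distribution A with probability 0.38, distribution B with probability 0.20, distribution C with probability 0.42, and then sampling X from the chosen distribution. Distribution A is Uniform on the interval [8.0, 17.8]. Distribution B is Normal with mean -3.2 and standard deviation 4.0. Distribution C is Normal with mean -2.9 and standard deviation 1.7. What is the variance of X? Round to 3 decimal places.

67.005

Per component, A: μ=12.9, E[X²]=174.413; B: μ=-3.2, E[X²]=26.24; C: μ=-2.9, E[X²]=11.3.
E[X] = 0.38·12.9 + 0.2·-3.2 + 0.42·-2.9 = 3.044.
E[X²] = 0.38·174.413 + 0.2·26.24 + 0.42·11.3 = 76.2711.
Var(X) = E[X²] − (E[X])² = 76.2711 − 9.26594 = 67.0051.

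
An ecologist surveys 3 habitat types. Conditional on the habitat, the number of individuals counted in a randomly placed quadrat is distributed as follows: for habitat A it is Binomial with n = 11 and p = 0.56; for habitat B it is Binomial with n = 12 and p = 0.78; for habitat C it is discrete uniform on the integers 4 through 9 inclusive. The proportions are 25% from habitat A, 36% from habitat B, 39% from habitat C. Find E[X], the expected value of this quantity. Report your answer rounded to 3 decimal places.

Component means — A: 6.16; B: 9.36; C: 6.5.
E[X] = 0.25·6.16 + 0.36·9.36 + 0.39·6.5 = 7.4446.

7.445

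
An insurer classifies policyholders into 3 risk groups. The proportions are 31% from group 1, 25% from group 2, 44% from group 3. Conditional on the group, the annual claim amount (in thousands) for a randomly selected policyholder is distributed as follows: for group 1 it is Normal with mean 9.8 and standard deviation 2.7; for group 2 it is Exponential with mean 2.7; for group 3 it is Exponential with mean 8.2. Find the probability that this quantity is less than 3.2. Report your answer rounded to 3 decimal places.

Conditional on each group, P(X < 3.2): 1: 0.00725377; 2: 0.69431; 3: 0.323108.
By total probability, P(X < 3.2) = 0.31·0.00725377 + 0.25·0.69431 + 0.44·0.323108 = 0.317994.

0.318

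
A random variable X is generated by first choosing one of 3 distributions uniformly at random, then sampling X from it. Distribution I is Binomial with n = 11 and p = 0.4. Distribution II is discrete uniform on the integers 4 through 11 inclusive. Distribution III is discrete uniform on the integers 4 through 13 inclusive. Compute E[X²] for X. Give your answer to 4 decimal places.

For each component E[X²] = Var + (mean)², giving I: 22; II: 61.5; III: 80.5.
Overall E[X²] = 0.333333·22 + 0.333333·61.5 + 0.333333·80.5 = 54.6667.

54.6667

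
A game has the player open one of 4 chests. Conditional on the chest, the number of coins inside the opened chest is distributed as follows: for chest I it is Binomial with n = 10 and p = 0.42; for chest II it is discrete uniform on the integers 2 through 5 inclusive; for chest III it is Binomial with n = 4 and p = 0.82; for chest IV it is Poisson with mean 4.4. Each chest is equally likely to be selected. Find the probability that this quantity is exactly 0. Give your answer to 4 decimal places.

Conditional on each chest, P(X = 0): I: 0.00430804; II: 0; III: 0.00104976; IV: 0.0122773.
By total probability, P(X = 0) = 0.25·0.00430804 + 0.25·0 + 0.25·0.00104976 + 0.25·0.0122773 = 0.00440879.

0.0044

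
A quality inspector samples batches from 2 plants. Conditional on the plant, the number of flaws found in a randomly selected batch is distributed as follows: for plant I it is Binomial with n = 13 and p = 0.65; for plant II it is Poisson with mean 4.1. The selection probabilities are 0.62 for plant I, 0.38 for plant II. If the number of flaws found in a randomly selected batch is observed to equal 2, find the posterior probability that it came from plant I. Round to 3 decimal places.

0.004

Likelihoods P(X=2 | ·): I: 0.000318178; II: 0.139293.
Posterior ∝ prior × likelihood. Numerator for I: 0.62·0.000318178 = 0.00019727.
Normalizing constant: 0.62·0.000318178 + 0.38·0.139293 = 0.0531287.
P(I | observation) = 0.00019727 / 0.0531287 = 0.00371306.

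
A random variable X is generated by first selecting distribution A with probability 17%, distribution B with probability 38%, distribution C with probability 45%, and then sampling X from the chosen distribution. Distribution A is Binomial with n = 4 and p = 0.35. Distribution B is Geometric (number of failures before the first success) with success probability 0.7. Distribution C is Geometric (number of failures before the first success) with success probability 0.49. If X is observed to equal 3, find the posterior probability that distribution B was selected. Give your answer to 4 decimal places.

Likelihoods P(X=3 | ·): A: 0.111475; B: 0.0189; C: 0.064999.
Posterior ∝ prior × likelihood. Numerator for B: 0.38·0.0189 = 0.007182.
Normalizing constant: 0.17·0.111475 + 0.38·0.0189 + 0.45·0.064999 = 0.0553823.
P(B | observation) = 0.007182 / 0.0553823 = 0.12968.

0.1297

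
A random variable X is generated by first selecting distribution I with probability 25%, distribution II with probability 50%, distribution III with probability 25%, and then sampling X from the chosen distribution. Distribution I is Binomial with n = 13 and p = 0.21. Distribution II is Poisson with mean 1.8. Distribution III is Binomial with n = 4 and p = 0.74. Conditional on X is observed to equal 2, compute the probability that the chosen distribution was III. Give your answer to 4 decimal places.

Likelihoods P(X=2 | ·): I: 0.257295; II: 0.267784; III: 0.222107.
Posterior ∝ prior × likelihood. Numerator for III: 0.25·0.222107 = 0.0555266.
Normalizing constant: 0.25·0.257295 + 0.5·0.267784 + 0.25·0.222107 = 0.253742.
P(III | observation) = 0.0555266 / 0.253742 = 0.218831.

0.2188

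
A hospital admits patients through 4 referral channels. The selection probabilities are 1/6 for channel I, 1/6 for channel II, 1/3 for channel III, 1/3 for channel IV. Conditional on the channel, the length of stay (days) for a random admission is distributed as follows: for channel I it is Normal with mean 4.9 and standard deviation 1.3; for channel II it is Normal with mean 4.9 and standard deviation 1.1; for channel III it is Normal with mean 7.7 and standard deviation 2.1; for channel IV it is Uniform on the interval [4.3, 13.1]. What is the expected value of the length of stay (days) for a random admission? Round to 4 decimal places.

7.1000

Component means — I: 4.9; II: 4.9; III: 7.7; IV: 8.7.
E[X] = 0.166667·4.9 + 0.166667·4.9 + 0.333333·7.7 + 0.333333·8.7 = 7.1.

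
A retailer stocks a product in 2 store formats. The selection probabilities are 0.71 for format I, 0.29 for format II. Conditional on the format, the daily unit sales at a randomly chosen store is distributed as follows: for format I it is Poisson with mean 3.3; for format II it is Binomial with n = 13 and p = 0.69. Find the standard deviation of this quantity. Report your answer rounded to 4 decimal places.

Per component, I: μ=3.3, E[X²]=14.19; II: μ=8.97, E[X²]=83.2416.
E[X] = 0.71·3.3 + 0.29·8.97 = 4.9443.
E[X²] = 0.71·14.19 + 0.29·83.2416 = 34.215.
Var(X) = E[X²] − (E[X])² = 34.215 − 24.4461 = 9.76886.
SD(X) = √9.76886 = 3.12552.

3.1255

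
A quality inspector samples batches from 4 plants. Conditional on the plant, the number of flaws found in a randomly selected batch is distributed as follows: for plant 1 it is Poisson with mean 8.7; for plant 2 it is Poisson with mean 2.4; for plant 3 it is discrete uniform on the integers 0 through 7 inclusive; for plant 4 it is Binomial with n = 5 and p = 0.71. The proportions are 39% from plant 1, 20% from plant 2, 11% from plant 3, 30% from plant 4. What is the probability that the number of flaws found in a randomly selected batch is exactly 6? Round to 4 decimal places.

0.0577

Conditional on each plant, P(X = 6): 1: 0.100328; 2: 0.0240784; 3: 0.125; 4: 0.
By total probability, P(X = 6) = 0.39·0.100328 + 0.2·0.0240784 + 0.11·0.125 + 0.3·0 = 0.0576935.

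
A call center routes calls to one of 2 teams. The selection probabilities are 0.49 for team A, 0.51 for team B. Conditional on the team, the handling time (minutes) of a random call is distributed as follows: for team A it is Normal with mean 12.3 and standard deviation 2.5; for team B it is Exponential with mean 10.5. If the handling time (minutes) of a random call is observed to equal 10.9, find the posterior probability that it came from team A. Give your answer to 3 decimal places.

Likelihoods f(10.9 | ·): A: 0.136418; B: 0.0337265.
Posterior ∝ prior × likelihood. Numerator for A: 0.49·0.136418 = 0.066845.
Normalizing constant: 0.49·0.136418 + 0.51·0.0337265 = 0.0840455.
P(A | observation) = 0.066845 / 0.0840455 = 0.795343.

0.795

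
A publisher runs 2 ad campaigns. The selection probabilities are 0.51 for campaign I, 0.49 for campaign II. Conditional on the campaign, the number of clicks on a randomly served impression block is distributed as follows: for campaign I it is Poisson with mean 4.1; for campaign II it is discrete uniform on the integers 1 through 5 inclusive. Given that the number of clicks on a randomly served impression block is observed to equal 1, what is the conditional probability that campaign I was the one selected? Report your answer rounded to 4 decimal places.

0.2612

Likelihoods P(X=1 | ·): I: 0.067948; II: 0.2.
Posterior ∝ prior × likelihood. Numerator for I: 0.51·0.067948 = 0.0346535.
Normalizing constant: 0.51·0.067948 + 0.49·0.2 = 0.132653.
P(I | observation) = 0.0346535 / 0.132653 = 0.261233.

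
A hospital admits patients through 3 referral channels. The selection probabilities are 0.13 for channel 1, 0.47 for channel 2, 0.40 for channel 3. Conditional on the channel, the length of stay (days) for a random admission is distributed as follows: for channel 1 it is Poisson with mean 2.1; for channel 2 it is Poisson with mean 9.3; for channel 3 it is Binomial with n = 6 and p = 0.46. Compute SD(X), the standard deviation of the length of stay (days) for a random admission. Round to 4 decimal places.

4.0585

Per component, 1: μ=2.1, E[X²]=6.51; 2: μ=9.3, E[X²]=95.79; 3: μ=2.76, E[X²]=9.108.
E[X] = 0.13·2.1 + 0.47·9.3 + 0.4·2.76 = 5.748.
E[X²] = 0.13·6.51 + 0.47·95.79 + 0.4·9.108 = 49.5108.
Var(X) = E[X²] − (E[X])² = 49.5108 − 33.0395 = 16.4713.
SD(X) = √16.4713 = 4.05848.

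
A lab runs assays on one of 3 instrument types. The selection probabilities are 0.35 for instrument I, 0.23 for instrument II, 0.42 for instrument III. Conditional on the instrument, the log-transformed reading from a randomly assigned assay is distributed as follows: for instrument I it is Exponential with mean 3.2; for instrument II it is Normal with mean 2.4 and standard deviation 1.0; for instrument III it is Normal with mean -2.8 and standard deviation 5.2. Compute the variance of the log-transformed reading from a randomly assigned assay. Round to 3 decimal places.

Per component, I: μ=3.2, E[X²]=20.48; II: μ=2.4, E[X²]=6.76; III: μ=-2.8, E[X²]=34.88.
E[X] = 0.35·3.2 + 0.23·2.4 + 0.42·-2.8 = 0.496.
E[X²] = 0.35·20.48 + 0.23·6.76 + 0.42·34.88 = 23.3724.
Var(X) = E[X²] − (E[X])² = 23.3724 − 0.246016 = 23.1264.

23.126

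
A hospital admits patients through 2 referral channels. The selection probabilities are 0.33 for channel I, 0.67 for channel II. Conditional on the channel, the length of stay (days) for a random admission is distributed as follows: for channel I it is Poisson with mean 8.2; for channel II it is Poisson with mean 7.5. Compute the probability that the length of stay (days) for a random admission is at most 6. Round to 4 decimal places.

0.3489

Conditional on each channel, P(X ≤ 6): I: 0.289562; II: 0.378155.
By total probability, P(X ≤ 6) = 0.33·0.289562 + 0.67·0.378155 = 0.348919.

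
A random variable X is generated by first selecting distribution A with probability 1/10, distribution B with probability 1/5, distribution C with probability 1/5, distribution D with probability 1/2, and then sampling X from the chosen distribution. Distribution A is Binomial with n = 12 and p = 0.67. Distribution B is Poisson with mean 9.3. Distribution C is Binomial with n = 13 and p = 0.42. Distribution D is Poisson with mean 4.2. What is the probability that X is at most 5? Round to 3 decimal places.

Conditional on each component, P(X ≤ 5): A: 0.0631675; B: 0.0986498; C: 0.515074; D: 0.753143.
By total probability, P(X ≤ 5) = 0.1·0.0631675 + 0.2·0.0986498 + 0.2·0.515074 + 0.5·0.753143 = 0.505633.

0.506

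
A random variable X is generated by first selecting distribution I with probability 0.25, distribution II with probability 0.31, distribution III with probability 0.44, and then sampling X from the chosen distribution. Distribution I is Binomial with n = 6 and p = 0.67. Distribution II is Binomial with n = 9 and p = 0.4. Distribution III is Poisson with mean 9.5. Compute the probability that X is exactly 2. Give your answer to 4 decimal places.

0.0714

Conditional on each component, P(X = 2): I: 0.079854; II: 0.161243; III: 0.00337769.
By total probability, P(X = 2) = 0.25·0.079854 + 0.31·0.161243 + 0.44·0.00337769 = 0.0714351.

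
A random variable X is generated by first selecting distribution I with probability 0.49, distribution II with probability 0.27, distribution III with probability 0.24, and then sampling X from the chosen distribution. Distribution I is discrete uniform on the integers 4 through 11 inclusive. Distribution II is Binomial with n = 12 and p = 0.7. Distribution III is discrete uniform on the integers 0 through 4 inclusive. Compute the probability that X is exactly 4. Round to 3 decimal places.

0.111

Conditional on each component, P(X = 4): I: 0.125; II: 0.00779772; III: 0.2.
By total probability, P(X = 4) = 0.49·0.125 + 0.27·0.00779772 + 0.24·0.2 = 0.111355.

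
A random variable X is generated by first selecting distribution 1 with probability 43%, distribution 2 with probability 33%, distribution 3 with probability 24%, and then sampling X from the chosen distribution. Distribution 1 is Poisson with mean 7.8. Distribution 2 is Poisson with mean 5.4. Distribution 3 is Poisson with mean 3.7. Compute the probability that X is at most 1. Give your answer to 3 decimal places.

0.039

Conditional on each component, P(X ≤ 1): 1: 0.00360567; 2: 0.0289061; 3: 0.116201.
By total probability, P(X ≤ 1) = 0.43·0.00360567 + 0.33·0.0289061 + 0.24·0.116201 = 0.0389776.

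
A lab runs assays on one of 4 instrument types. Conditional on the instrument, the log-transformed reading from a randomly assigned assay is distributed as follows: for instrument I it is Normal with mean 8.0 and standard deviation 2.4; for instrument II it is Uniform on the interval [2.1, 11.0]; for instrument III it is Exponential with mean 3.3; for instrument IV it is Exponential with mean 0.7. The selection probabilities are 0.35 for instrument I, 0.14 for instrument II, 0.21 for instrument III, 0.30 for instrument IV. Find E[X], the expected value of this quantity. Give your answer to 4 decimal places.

Component means — I: 8; II: 6.55; III: 3.3; IV: 0.7.
E[X] = 0.35·8 + 0.14·6.55 + 0.21·3.3 + 0.3·0.7 = 4.62.

4.6200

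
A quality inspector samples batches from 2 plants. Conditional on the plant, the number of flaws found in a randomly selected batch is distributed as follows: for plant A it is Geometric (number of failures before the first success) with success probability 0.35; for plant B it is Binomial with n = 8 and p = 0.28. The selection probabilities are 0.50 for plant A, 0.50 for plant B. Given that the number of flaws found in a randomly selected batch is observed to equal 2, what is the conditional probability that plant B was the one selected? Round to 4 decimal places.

Likelihoods P(X=2 | ·): A: 0.147875; B: 0.305822.
Posterior ∝ prior × likelihood. Numerator for B: 0.5·0.305822 = 0.152911.
Normalizing constant: 0.5·0.147875 + 0.5·0.305822 = 0.226849.
P(B | observation) = 0.152911 / 0.226849 = 0.674067.

0.6741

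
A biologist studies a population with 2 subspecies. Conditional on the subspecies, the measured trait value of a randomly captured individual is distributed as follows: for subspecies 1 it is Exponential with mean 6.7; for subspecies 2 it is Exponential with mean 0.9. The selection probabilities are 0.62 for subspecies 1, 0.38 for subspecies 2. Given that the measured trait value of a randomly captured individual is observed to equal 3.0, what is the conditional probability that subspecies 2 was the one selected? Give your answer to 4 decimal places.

0.2030

Likelihoods f(3.0 | ·): 1: 0.0953817; 2: 0.0396378.
Posterior ∝ prior × likelihood. Numerator for 2: 0.38·0.0396378 = 0.0150624.
Normalizing constant: 0.62·0.0953817 + 0.38·0.0396378 = 0.074199.
P(2 | observation) = 0.0150624 / 0.074199 = 0.202999.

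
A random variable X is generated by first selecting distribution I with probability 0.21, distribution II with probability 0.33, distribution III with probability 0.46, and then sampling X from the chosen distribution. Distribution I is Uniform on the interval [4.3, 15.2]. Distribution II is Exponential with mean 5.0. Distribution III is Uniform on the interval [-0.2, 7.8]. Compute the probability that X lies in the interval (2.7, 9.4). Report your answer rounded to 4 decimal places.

Conditional on each component, P(2.7 < X < 9.4): I: 0.46789; II: 0.430158; III: 0.6375.
By total probability, P(2.7 < X < 9.4) = 0.21·0.46789 + 0.33·0.430158 + 0.46·0.6375 = 0.533459.

0.5335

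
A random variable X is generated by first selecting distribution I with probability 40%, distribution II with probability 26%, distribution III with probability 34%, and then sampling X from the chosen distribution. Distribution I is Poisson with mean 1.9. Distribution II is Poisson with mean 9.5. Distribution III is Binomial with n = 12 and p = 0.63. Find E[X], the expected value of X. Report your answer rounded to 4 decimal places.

5.8004

Component means — I: 1.9; II: 9.5; III: 7.56.
E[X] = 0.4·1.9 + 0.26·9.5 + 0.34·7.56 = 5.8004.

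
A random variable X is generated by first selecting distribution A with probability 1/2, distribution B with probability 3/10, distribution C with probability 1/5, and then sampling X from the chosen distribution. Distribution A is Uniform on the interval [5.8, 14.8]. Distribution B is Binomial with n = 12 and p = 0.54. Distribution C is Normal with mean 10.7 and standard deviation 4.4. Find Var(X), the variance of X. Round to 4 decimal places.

11.4146

Per component, A: μ=10.3, E[X²]=112.84; B: μ=6.48, E[X²]=44.9712; C: μ=10.7, E[X²]=133.85.
E[X] = 0.5·10.3 + 0.3·6.48 + 0.2·10.7 = 9.234.
E[X²] = 0.5·112.84 + 0.3·44.9712 + 0.2·133.85 = 96.6814.
Var(X) = E[X²] − (E[X])² = 96.6814 − 85.2668 = 11.4146.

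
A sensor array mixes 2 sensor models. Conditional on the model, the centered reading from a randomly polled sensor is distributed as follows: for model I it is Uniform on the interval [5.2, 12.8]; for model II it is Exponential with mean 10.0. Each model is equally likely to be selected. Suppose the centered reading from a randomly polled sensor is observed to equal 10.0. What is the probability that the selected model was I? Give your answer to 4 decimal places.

0.7815

Likelihoods f(10.0 | ·): I: 0.131579; II: 0.0367879.
Posterior ∝ prior × likelihood. Numerator for I: 0.5·0.131579 = 0.0657895.
Normalizing constant: 0.5·0.131579 + 0.5·0.0367879 = 0.0841834.
P(I | observation) = 0.0657895 / 0.0841834 = 0.781501.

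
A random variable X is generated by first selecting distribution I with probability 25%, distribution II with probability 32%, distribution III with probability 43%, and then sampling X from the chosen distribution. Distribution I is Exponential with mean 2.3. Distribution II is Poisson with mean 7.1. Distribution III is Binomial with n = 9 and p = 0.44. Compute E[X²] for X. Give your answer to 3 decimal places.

28.745

For each component E[X²] = Var + (mean)², giving I: 10.58; II: 57.51; III: 17.8992.
Overall E[X²] = 0.25·10.58 + 0.32·57.51 + 0.43·17.8992 = 28.7449.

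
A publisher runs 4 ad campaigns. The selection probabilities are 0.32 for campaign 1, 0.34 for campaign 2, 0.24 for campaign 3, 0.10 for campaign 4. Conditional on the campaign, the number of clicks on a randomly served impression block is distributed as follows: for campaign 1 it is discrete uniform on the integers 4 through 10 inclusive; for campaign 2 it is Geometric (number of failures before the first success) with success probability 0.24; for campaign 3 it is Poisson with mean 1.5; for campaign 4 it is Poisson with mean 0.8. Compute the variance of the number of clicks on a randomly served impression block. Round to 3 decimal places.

Per component, 1: μ=7, E[X²]=53; 2: μ=3.16667, E[X²]=23.2222; 3: μ=1.5, E[X²]=3.75; 4: μ=0.8, E[X²]=1.44.
E[X] = 0.32·7 + 0.34·3.16667 + 0.24·1.5 + 0.1·0.8 = 3.75667.
E[X²] = 0.32·53 + 0.34·23.2222 + 0.24·3.75 + 0.1·1.44 = 25.8996.
Var(X) = E[X²] − (E[X])² = 25.8996 − 14.1125 = 11.787.

11.787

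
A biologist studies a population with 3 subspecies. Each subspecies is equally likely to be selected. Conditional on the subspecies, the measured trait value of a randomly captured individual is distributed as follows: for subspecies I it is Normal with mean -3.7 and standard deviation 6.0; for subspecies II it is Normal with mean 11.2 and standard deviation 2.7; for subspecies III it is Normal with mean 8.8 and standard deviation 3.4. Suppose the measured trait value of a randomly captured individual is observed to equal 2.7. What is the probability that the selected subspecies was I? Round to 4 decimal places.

0.6057

Likelihoods f(2.7 | ·): I: 0.0376438; II: 0.00104096; III: 0.0234674.
Posterior ∝ prior × likelihood. Numerator for I: 0.333333·0.0376438 = 0.0125479.
Normalizing constant: 0.333333·0.0376438 + 0.333333·0.00104096 + 0.333333·0.0234674 = 0.0207174.
P(I | observation) = 0.0125479 / 0.0207174 = 0.605672.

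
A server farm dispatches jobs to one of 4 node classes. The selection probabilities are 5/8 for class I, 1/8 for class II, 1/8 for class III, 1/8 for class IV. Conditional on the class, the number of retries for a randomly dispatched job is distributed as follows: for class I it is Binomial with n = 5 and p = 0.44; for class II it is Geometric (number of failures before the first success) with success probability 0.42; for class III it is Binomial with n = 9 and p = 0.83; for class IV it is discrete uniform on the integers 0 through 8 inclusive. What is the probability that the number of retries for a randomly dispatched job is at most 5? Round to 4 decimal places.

Conditional on each class, P(X ≤ 5): I: 1; II: 0.961931; III: 0.0512099; IV: 0.666667.
By total probability, P(X ≤ 5) = 0.625·1 + 0.125·0.961931 + 0.125·0.0512099 + 0.125·0.666667 = 0.834976.

0.8350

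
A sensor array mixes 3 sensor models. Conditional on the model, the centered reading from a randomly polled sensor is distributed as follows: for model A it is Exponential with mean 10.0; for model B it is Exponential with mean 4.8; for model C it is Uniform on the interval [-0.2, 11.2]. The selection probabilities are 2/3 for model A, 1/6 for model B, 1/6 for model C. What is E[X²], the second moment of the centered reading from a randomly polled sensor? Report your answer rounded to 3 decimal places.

147.860

For each component E[X²] = Var + (mean)², giving A: 200; B: 46.08; C: 41.08.
Overall E[X²] = 0.666667·200 + 0.166667·46.08 + 0.166667·41.08 = 147.86.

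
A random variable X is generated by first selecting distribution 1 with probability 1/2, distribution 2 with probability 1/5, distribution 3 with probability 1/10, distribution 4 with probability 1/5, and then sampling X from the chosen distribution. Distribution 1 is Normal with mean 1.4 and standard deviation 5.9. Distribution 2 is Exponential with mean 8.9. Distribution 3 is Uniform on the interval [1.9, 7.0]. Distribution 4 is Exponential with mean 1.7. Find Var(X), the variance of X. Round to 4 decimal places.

42.7618

Per component, 1: μ=1.4, E[X²]=36.77; 2: μ=8.9, E[X²]=158.42; 3: μ=4.45, E[X²]=21.97; 4: μ=1.7, E[X²]=5.78.
E[X] = 0.5·1.4 + 0.2·8.9 + 0.1·4.45 + 0.2·1.7 = 3.265.
E[X²] = 0.5·36.77 + 0.2·158.42 + 0.1·21.97 + 0.2·5.78 = 53.422.
Var(X) = E[X²] − (E[X])² = 53.422 − 10.6602 = 42.7618.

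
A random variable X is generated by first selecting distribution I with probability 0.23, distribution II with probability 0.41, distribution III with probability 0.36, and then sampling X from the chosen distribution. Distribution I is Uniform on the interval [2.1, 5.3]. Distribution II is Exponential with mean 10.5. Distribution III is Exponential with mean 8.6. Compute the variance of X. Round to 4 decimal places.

78.9057

Per component, I: μ=3.7, E[X²]=14.5433; II: μ=10.5, E[X²]=220.5; III: μ=8.6, E[X²]=147.92.
E[X] = 0.23·3.7 + 0.41·10.5 + 0.36·8.6 = 8.252.
E[X²] = 0.23·14.5433 + 0.41·220.5 + 0.36·147.92 = 147.001.
Var(X) = E[X²] − (E[X])² = 147.001 − 68.0955 = 78.9057.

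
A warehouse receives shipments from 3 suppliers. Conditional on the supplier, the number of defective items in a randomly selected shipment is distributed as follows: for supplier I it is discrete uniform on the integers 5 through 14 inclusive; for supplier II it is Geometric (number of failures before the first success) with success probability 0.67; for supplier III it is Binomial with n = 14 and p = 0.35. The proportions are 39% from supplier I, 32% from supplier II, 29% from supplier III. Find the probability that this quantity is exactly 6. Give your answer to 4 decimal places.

0.0903

Conditional on each supplier, P(X = 6): I: 0.1; II: 0.000865284; III: 0.175902.
By total probability, P(X = 6) = 0.39·0.1 + 0.32·0.000865284 + 0.29·0.175902 = 0.0902884.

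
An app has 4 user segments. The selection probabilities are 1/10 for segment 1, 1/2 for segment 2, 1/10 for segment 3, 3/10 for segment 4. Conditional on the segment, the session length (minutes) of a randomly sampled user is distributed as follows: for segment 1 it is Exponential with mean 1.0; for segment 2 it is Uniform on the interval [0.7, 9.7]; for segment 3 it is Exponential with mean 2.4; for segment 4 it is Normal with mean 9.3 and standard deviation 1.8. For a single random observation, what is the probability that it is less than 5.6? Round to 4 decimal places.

Conditional on each segment, P(X < 5.6): 1: 0.996302; 2: 0.544444; 3: 0.903028; 4: 0.0199127.
By total probability, P(X < 5.6) = 0.1·0.996302 + 0.5·0.544444 + 0.1·0.903028 + 0.3·0.0199127 = 0.468129.

0.4681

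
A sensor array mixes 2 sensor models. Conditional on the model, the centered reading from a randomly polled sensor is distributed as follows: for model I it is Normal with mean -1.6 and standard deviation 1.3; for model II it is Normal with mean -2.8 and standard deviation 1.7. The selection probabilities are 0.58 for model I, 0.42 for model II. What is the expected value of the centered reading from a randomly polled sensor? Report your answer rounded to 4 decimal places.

-2.1040

Component means — I: -1.6; II: -2.8.
E[X] = 0.58·-1.6 + 0.42·-2.8 = -2.104.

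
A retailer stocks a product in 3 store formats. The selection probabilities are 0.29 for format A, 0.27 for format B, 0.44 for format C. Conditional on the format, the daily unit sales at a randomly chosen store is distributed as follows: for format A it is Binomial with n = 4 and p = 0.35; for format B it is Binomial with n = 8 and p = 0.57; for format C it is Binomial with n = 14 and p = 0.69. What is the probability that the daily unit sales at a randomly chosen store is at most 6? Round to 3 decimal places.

Conditional on each format, P(X ≤ 6): A: 1; B: 0.921609; C: 0.0381192.
By total probability, P(X ≤ 6) = 0.29·1 + 0.27·0.921609 + 0.44·0.0381192 = 0.555607.

0.556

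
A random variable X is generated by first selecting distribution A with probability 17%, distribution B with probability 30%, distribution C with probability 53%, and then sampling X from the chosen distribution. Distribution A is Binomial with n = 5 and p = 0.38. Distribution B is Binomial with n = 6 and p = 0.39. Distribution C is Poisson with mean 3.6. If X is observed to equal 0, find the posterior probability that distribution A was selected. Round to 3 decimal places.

Likelihoods P(X=0 | ·): A: 0.0916133; B: 0.0515204; C: 0.0273237.
Posterior ∝ prior × likelihood. Numerator for A: 0.17·0.0916133 = 0.0155743.
Normalizing constant: 0.17·0.0916133 + 0.3·0.0515204 + 0.53·0.0273237 = 0.0455119.
P(A | observation) = 0.0155743 / 0.0455119 = 0.342202.

0.342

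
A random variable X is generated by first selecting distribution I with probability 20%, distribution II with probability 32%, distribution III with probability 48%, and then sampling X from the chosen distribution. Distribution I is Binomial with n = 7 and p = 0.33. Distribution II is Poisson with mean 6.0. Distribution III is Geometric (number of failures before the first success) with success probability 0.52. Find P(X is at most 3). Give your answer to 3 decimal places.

0.669

Conditional on each component, P(X ≤ 3): I: 0.831786; II: 0.151204; III: 0.946916.
By total probability, P(X ≤ 3) = 0.2·0.831786 + 0.32·0.151204 + 0.48·0.946916 = 0.669262.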